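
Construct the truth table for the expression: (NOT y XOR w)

w | y | Output
--------------
0 | 0 | 1
0 | 1 | 0
1 | 0 | 0
1 | 1 | 1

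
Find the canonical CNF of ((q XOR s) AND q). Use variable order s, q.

(s OR q) AND (NOT s OR q) AND (NOT s OR NOT q)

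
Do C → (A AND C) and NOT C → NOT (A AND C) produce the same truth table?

No, Inverse is not equivalent to original (counterexample: A=0, C=1)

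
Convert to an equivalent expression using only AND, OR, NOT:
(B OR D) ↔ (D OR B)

((B OR D) AND (D OR B)) OR (NOT (B OR D) AND NOT (D OR B))
(Biconditional = both true or both false)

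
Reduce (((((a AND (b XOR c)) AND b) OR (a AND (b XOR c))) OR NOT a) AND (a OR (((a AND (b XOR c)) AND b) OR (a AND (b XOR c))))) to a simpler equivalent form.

By distribution ((E OR v) AND (E OR NOT v) = E) then absorption (E OR (E AND v) = E):
= (a AND (b XOR c))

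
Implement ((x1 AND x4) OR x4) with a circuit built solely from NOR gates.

((((x1 NOR x1) NOR (x4 NOR x4)) NOR x4) NOR (((x1 NOR x1) NOR (x4 NOR x4)) NOR x4))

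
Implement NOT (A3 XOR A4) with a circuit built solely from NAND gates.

(((A3 NAND (A3 NAND A4)) NAND (A4 NAND (A3 NAND A4))) NAND ((A3 NAND (A3 NAND A4)) NAND (A4 NAND (A3 NAND A4))))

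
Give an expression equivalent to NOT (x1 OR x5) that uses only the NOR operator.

(((x1 NOR x5) NOR (x1 NOR x5)) NOR ((x1 NOR x5) NOR (x1 NOR x5)))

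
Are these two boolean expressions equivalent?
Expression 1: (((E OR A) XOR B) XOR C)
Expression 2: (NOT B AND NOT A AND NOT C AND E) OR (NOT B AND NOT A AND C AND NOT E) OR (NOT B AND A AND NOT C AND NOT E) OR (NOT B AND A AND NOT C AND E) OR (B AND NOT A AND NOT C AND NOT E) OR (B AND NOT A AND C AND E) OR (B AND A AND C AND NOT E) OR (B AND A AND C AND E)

Yes, they are equivalent — the two output columns agree on all 16 assignments:
B | A | C | E | Expression 1 | Expression 2
-------------------------------------------
0 | 0 | 0 | 0 | 0 | 0
0 | 0 | 0 | 1 | 1 | 1
0 | 0 | 1 | 0 | 1 | 1
0 | 0 | 1 | 1 | 0 | 0
0 | 1 | 0 | 0 | 1 | 1
0 | 1 | 0 | 1 | 1 | 1
0 | 1 | 1 | 0 | 0 | 0
0 | 1 | 1 | 1 | 0 | 0
1 | 0 | 0 | 0 | 1 | 1
1 | 0 | 0 | 1 | 0 | 0
1 | 0 | 1 | 0 | 0 | 0
1 | 0 | 1 | 1 | 1 | 1
1 | 1 | 0 | 0 | 0 | 0
1 | 1 | 0 | 1 | 0 | 0
1 | 1 | 1 | 0 | 1 | 1
1 | 1 | 1 | 1 | 1 | 1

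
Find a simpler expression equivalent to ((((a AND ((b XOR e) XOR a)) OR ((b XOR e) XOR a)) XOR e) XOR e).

By XOR self-cancellation ((E XOR v) XOR v = E) then absorption (E OR (E AND v) = E):
= ((b XOR e) XOR a)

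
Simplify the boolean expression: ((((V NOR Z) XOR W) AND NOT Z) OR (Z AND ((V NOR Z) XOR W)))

By distribution ((E AND v) OR (E AND NOT v) = E):
= ((V NOR Z) XOR W)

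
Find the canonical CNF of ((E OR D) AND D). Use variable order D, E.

(D OR E) AND (D OR NOT E)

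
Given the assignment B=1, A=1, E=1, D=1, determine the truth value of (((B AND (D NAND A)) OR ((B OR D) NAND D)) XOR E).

Substituting: (((1 AND (1 NAND 1)) OR ((1 OR 1) NAND 1)) XOR 1)
= 1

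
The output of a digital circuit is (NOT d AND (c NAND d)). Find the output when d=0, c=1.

Substituting: (NOT 0 AND (1 NAND 0))
= 1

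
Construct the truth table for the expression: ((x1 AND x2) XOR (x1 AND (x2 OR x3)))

x2 | x1 | x3 | Output
---------------------
0 | 0 | 0 | 0
0 | 0 | 1 | 0
0 | 1 | 0 | 0
0 | 1 | 1 | 1
1 | 0 | 0 | 0
1 | 0 | 1 | 0
1 | 1 | 0 | 0
1 | 1 | 1 | 0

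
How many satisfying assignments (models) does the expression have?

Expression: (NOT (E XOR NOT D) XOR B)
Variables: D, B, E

Satisfying assignments: (0,0,1), (0,1,0), (1,0,0), (1,1,1)
Count: 4 out of 8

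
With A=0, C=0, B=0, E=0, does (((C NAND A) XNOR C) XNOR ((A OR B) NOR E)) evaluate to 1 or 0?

Substituting: (((0 NAND 0) XNOR 0) XNOR ((0 OR 0) NOR 0))
= 0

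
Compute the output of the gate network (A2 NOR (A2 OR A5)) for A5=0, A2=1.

Substituting: (1 NOR (1 OR 0))
= 0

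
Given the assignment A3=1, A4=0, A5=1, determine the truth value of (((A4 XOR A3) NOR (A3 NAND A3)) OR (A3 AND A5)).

Substituting: (((0 XOR 1) NOR (1 NAND 1)) OR (1 AND 1))
= 1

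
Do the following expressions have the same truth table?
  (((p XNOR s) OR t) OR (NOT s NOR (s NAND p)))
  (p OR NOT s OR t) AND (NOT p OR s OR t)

Yes, they are equivalent — the two output columns agree on all 8 assignments:
p | s | t | Expression 1 | Expression 2
---------------------------------------
0 | 0 | 0 | 1 | 1
0 | 0 | 1 | 1 | 1
0 | 1 | 0 | 0 | 0
0 | 1 | 1 | 1 | 1
1 | 0 | 0 | 0 | 0
1 | 0 | 1 | 1 | 1
1 | 1 | 0 | 1 | 1
1 | 1 | 1 | 1 | 1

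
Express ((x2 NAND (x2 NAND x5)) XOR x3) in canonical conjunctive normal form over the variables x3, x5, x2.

(x3 OR x5 OR NOT x2) AND (NOT x3 OR x5 OR x2) AND (NOT x3 OR NOT x5 OR x2) AND (NOT x3 OR NOT x5 OR NOT x2)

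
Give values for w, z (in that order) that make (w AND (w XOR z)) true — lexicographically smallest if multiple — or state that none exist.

w=1, z=0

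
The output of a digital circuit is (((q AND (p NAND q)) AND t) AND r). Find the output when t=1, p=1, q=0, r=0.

Substituting: (((0 AND (1 NAND 0)) AND 1) AND 0)
= 0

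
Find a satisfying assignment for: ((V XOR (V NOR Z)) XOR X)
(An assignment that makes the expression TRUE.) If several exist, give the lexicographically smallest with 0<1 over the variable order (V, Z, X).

V=0, Z=0, X=0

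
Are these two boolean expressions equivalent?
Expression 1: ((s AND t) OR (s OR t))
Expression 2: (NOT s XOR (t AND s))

No. Counterexample: with s=0, t=0, Expression 1 = 0 but Expression 2 = 1.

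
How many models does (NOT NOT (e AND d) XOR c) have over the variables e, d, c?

Satisfying assignments: (0,0,1), (0,1,1), (1,0,1), (1,1,0)
Count: 4 out of 8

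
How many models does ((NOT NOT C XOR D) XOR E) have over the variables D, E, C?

Satisfying assignments: (0,0,1), (0,1,0), (1,0,0), (1,1,1)
Count: 4 out of 8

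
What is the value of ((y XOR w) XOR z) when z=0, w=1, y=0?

Substituting: ((0 XOR 1) XOR 0)
= 1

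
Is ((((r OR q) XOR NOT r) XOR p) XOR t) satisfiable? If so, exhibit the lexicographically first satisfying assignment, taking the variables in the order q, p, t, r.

q=0, p=0, t=0, r=0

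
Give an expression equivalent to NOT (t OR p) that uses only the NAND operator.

(((t NAND t) NAND (p NAND p)) NAND ((t NAND t) NAND (p NAND p)))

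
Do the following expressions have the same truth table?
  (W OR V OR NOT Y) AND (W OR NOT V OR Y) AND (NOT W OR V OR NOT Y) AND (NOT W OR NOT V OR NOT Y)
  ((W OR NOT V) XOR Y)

Yes, they are equivalent — the two output columns agree on all 8 assignments:
W | V | Y | Expression 1 | Expression 2
---------------------------------------
0 | 0 | 0 | 1 | 1
0 | 0 | 1 | 0 | 0
0 | 1 | 0 | 0 | 0
0 | 1 | 1 | 1 | 1
1 | 0 | 0 | 1 | 1
1 | 0 | 1 | 0 | 0
1 | 1 | 0 | 1 | 1
1 | 1 | 1 | 0 | 0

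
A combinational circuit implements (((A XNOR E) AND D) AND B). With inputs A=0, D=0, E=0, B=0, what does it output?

Substituting: (((0 XNOR 0) AND 0) AND 0)
= 0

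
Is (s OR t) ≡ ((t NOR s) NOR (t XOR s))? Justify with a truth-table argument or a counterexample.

No. Counterexample: with t=0, s=1, Expression 1 = 1 but Expression 2 = 0.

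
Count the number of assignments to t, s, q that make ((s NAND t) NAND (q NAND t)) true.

Satisfying assignments: (1,0,1), (1,1,0), (1,1,1)
Count: 3 out of 8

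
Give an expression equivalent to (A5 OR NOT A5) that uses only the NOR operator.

((A5 NOR (A5 NOR A5)) NOR (A5 NOR (A5 NOR A5)))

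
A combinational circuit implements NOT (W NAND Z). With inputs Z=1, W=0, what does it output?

Substituting: NOT (0 NAND 1)
= 0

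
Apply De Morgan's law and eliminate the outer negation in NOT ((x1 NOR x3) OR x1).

NOT (x1 NOR x3) AND NOT x1
De Morgan's: NOT(OR of terms) = AND of negations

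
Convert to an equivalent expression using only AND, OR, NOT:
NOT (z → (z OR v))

z AND NOT (z OR v)
(Negated implication: NOT(A → B) = A AND NOT B)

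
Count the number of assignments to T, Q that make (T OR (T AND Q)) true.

Satisfying assignments: (1,0), (1,1)
Count: 2 out of 4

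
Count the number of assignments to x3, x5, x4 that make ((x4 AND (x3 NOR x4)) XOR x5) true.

Satisfying assignments: (0,1,0), (0,1,1), (1,1,0), (1,1,1)
Count: 4 out of 8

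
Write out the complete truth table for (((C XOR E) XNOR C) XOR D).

D | E | C | Output
------------------
0 | 0 | 0 | 1
0 | 0 | 1 | 1
0 | 1 | 0 | 0
0 | 1 | 1 | 0
1 | 0 | 0 | 0
1 | 0 | 1 | 0
1 | 1 | 0 | 1
1 | 1 | 1 | 1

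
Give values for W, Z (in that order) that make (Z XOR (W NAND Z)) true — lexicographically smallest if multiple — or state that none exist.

W=0, Z=0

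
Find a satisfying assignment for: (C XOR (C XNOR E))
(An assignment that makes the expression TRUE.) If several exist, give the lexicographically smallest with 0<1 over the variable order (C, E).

C=0, E=0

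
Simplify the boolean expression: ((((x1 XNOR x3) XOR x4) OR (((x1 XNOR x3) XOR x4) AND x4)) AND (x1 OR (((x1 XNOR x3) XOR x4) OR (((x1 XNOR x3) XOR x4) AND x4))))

By absorption (E AND (E OR v) = E) then absorption (E OR (E AND v) = E):
= ((x1 XNOR x3) XOR x4)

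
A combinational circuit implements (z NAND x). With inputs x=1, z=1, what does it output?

Substituting: (1 NAND 1)
= 0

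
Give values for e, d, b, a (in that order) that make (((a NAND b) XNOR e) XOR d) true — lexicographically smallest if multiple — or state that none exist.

e=0, d=0, b=1, a=1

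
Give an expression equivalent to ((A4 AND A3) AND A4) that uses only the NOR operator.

((((A4 NOR A4) NOR (A3 NOR A3)) NOR ((A4 NOR A4) NOR (A3 NOR A3))) NOR (A4 NOR A4))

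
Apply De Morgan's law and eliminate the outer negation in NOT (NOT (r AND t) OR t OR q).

(r AND t) AND NOT t AND NOT q
De Morgan's: NOT(OR of terms) = AND of negations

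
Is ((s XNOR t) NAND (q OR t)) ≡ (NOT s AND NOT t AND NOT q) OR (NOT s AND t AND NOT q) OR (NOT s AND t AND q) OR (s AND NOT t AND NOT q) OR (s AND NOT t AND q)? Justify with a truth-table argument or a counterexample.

Yes, they are equivalent — the two output columns agree on all 8 assignments:
s | t | q | Expression 1 | Expression 2
---------------------------------------
0 | 0 | 0 | 1 | 1
0 | 0 | 1 | 0 | 0
0 | 1 | 0 | 1 | 1
0 | 1 | 1 | 1 | 1
1 | 0 | 0 | 1 | 1
1 | 0 | 1 | 1 | 1
1 | 1 | 0 | 0 | 0
1 | 1 | 1 | 0 | 0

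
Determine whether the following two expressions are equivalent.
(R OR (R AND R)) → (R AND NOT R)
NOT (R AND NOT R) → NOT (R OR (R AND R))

Yes, Contrapositive is always equivalent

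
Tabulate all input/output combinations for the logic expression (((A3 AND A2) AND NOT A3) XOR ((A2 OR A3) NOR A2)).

A2 | A3 | Output
----------------
0 | 0 | 1
0 | 1 | 0
1 | 0 | 0
1 | 1 | 0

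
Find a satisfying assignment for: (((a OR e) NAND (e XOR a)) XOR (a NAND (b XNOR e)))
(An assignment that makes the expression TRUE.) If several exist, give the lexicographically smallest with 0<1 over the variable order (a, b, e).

a=0, b=0, e=1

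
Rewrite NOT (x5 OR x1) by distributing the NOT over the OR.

NOT x5 AND NOT x1
De Morgan's: NOT(OR of terms) = AND of negations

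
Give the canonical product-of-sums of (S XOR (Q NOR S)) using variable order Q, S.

ΠM(2) = (NOT Q OR S)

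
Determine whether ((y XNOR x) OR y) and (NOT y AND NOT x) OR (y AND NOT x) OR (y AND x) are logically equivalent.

Yes, they are equivalent — the two output columns agree on all 4 assignments:
y | x | Expression 1 | Expression 2
-----------------------------------
0 | 0 | 1 | 1
0 | 1 | 0 | 0
1 | 0 | 1 | 1
1 | 1 | 1 | 1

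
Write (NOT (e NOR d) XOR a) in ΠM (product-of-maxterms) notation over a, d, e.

ΠM(0, 5, 6, 7) = (a OR d OR e) AND (NOT a OR d OR NOT e) AND (NOT a OR NOT d OR e) AND (NOT a OR NOT d OR NOT e)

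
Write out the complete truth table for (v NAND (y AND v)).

v | y | Output
--------------
0 | 0 | 1
0 | 1 | 1
1 | 0 | 1
1 | 1 | 0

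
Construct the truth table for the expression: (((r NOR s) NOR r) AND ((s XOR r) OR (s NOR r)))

s | r | Output
--------------
0 | 0 | 0
0 | 1 | 0
1 | 0 | 1
1 | 1 | 0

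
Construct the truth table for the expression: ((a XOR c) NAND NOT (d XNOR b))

c | b | d | a | Output
----------------------
0 | 0 | 0 | 0 | 1
0 | 0 | 0 | 1 | 1
0 | 0 | 1 | 0 | 1
0 | 0 | 1 | 1 | 0
0 | 1 | 0 | 0 | 1
0 | 1 | 0 | 1 | 0
0 | 1 | 1 | 0 | 1
0 | 1 | 1 | 1 | 1
1 | 0 | 0 | 0 | 1
1 | 0 | 0 | 1 | 1
1 | 0 | 1 | 0 | 0
1 | 0 | 1 | 1 | 1
1 | 1 | 0 | 0 | 0
1 | 1 | 0 | 1 | 1
1 | 1 | 1 | 0 | 1
1 | 1 | 1 | 1 | 1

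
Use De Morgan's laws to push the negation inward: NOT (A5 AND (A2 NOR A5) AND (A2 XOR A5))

NOT A5 OR NOT (A2 NOR A5) OR NOT (A2 XOR A5)
De Morgan's: NOT(AND of terms) = OR of negations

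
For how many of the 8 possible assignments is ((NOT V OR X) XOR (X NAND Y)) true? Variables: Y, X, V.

Satisfying assignments: (0,0,1), (1,0,1), (1,1,0), (1,1,1)
Count: 4 out of 8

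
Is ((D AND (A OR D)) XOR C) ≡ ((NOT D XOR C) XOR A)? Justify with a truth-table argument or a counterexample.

No. Counterexample: with C=0, D=0, A=0, Expression 1 = 0 but Expression 2 = 1.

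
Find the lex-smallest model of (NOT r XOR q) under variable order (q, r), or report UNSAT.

q=0, r=0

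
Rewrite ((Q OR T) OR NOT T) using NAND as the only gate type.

((((Q NAND Q) NAND (T NAND T)) NAND ((Q NAND Q) NAND (T NAND T))) NAND ((T NAND T) NAND (T NAND T)))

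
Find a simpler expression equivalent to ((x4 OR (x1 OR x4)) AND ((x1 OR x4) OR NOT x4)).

By distribution ((E OR v) AND (E OR NOT v) = E):
= (x1 OR x4)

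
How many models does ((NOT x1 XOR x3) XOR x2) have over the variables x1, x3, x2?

Satisfying assignments: (0,0,0), (0,1,1), (1,0,1), (1,1,0)
Count: 4 out of 8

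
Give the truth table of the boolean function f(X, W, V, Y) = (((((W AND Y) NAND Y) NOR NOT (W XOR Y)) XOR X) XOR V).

X | W | V | Y | Output
----------------------
0 | 0 | 0 | 0 | 0
0 | 0 | 0 | 1 | 0
0 | 0 | 1 | 0 | 1
0 | 0 | 1 | 1 | 1
0 | 1 | 0 | 0 | 0
0 | 1 | 0 | 1 | 0
0 | 1 | 1 | 0 | 1
0 | 1 | 1 | 1 | 1
1 | 0 | 0 | 0 | 1
1 | 0 | 0 | 1 | 1
1 | 0 | 1 | 0 | 0
1 | 0 | 1 | 1 | 0
1 | 1 | 0 | 0 | 1
1 | 1 | 0 | 1 | 1
1 | 1 | 1 | 0 | 0
1 | 1 | 1 | 1 | 0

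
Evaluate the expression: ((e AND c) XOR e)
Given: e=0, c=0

Substituting: ((0 AND 0) XOR 0)
= 0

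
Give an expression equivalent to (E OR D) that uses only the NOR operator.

((E NOR D) NOR (E NOR D))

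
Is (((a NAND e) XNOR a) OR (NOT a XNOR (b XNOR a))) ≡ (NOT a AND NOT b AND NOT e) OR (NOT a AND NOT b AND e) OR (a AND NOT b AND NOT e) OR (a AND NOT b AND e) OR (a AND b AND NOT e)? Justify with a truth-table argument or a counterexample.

Yes, they are equivalent — the two output columns agree on all 8 assignments:
a | b | e | Expression 1 | Expression 2
---------------------------------------
0 | 0 | 0 | 1 | 1
0 | 0 | 1 | 1 | 1
0 | 1 | 0 | 0 | 0
0 | 1 | 1 | 0 | 0
1 | 0 | 0 | 1 | 1
1 | 0 | 1 | 1 | 1
1 | 1 | 0 | 1 | 1
1 | 1 | 1 | 0 | 0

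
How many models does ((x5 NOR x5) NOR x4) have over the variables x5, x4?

Satisfying assignments: (1,0)
Count: 1 out of 4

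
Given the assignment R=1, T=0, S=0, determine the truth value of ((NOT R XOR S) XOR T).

Substituting: ((NOT 1 XOR 0) XOR 0)
= 0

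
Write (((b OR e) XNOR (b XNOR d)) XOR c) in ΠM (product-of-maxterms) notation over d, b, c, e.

ΠM(0, 3, 4, 5, 9, 10, 14, 15) = (d OR b OR c OR e) AND (d OR b OR NOT c OR NOT e) AND (d OR NOT b OR c OR e) AND (d OR NOT b OR c OR NOT e) AND (NOT d OR b OR c OR NOT e) AND (NOT d OR b OR NOT c OR e) AND (NOT d OR NOT b OR NOT c OR e) AND (NOT d OR NOT b OR NOT c OR NOT e)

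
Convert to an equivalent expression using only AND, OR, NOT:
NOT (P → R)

P AND NOT R
(Negated implication: NOT(A → B) = A AND NOT B)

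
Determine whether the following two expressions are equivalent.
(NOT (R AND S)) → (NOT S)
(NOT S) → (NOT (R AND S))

No, Converse is not equivalent to original (counterexample: R=0, Q=0, S=1)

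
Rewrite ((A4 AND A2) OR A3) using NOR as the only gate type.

((((A4 NOR A4) NOR (A2 NOR A2)) NOR A3) NOR (((A4 NOR A4) NOR (A2 NOR A2)) NOR A3))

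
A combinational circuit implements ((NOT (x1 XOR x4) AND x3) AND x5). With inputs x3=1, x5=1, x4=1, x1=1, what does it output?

Substituting: ((NOT (1 XOR 1) AND 1) AND 1)
= 1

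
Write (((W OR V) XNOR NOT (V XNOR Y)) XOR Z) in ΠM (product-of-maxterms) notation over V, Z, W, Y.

ΠM(1, 2, 4, 7, 9, 11, 12, 14) = (V OR Z OR W OR NOT Y) AND (V OR Z OR NOT W OR Y) AND (V OR NOT Z OR W OR Y) AND (V OR NOT Z OR NOT W OR NOT Y) AND (NOT V OR Z OR W OR NOT Y) AND (NOT V OR Z OR NOT W OR NOT Y) AND (NOT V OR NOT Z OR W OR Y) AND (NOT V OR NOT Z OR NOT W OR Y)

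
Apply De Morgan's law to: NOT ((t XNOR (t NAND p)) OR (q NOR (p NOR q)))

NOT (t XNOR (t NAND p)) AND NOT (q NOR (p NOR q))
De Morgan's: NOT(OR of terms) = AND of negations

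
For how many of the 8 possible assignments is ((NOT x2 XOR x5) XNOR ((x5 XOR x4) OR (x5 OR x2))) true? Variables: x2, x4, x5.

Satisfying assignments: (0,1,0), (1,0,1), (1,1,1)
Count: 3 out of 8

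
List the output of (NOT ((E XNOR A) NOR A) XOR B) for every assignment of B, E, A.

B | E | A | Output
------------------
0 | 0 | 0 | 1
0 | 0 | 1 | 1
0 | 1 | 0 | 0
0 | 1 | 1 | 1
1 | 0 | 0 | 0
1 | 0 | 1 | 0
1 | 1 | 0 | 1
1 | 1 | 1 | 0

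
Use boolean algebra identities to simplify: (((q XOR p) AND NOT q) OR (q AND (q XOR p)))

By distribution ((E AND v) OR (E AND NOT v) = E):
= (q XOR p)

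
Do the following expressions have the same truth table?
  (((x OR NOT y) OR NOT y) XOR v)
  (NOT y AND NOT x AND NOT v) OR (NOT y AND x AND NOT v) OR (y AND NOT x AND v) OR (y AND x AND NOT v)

Yes, they are equivalent — the two output columns agree on all 8 assignments:
y | x | v | Expression 1 | Expression 2
---------------------------------------
0 | 0 | 0 | 1 | 1
0 | 0 | 1 | 0 | 0
0 | 1 | 0 | 1 | 1
0 | 1 | 1 | 0 | 0
1 | 0 | 0 | 0 | 0
1 | 0 | 1 | 1 | 1
1 | 1 | 0 | 1 | 1
1 | 1 | 1 | 0 | 0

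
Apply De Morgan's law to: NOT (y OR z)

NOT y AND NOT z
De Morgan's: NOT(OR of terms) = AND of negations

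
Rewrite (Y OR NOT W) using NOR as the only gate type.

((Y NOR (W NOR W)) NOR (Y NOR (W NOR W)))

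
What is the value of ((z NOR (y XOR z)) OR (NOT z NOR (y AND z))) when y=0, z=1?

Substituting: ((1 NOR (0 XOR 1)) OR (NOT 1 NOR (0 AND 1)))
= 1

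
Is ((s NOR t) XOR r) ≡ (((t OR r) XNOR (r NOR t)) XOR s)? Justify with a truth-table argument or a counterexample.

No. Counterexample: with r=0, s=0, t=0, Expression 1 = 1 but Expression 2 = 0.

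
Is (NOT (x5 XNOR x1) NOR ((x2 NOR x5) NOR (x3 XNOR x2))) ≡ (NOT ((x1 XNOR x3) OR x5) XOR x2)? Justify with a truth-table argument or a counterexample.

No. Counterexample: with x5=0, x1=0, x2=0, x3=0, Expression 1 = 1 but Expression 2 = 0.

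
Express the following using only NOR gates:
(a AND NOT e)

((a NOR a) NOR ((e NOR e) NOR (e NOR e)))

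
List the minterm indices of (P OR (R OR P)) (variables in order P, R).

Σm(1, 2, 3) = (NOT P AND R) OR (P AND NOT R) OR (P AND R)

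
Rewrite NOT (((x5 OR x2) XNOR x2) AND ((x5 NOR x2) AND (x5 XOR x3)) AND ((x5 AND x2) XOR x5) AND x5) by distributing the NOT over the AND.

NOT ((x5 OR x2) XNOR x2) OR NOT ((x5 NOR x2) AND (x5 XOR x3)) OR NOT ((x5 AND x2) XOR x5) OR NOT x5
De Morgan's: NOT(AND of terms) = OR of negations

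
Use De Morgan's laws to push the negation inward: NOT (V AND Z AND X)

NOT V OR NOT Z OR NOT X
De Morgan's: NOT(AND of terms) = OR of negations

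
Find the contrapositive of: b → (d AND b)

Contrapositive: NOT (d AND b) → NOT b
Note: A statement and its contrapositive are logically equivalent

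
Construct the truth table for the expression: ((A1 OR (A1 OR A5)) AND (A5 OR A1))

A5 | A1 | Output
----------------
0 | 0 | 0
0 | 1 | 1
1 | 0 | 1
1 | 1 | 1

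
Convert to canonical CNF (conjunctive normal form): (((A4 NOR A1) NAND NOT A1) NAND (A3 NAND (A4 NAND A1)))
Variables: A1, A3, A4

(A1 OR A3 OR NOT A4) AND (NOT A1 OR A3 OR A4) AND (NOT A1 OR A3 OR NOT A4) AND (NOT A1 OR NOT A3 OR NOT A4)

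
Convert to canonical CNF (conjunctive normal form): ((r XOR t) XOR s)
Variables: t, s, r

(t OR s OR r) AND (t OR NOT s OR NOT r) AND (NOT t OR s OR NOT r) AND (NOT t OR NOT s OR r)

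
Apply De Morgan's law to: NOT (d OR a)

NOT d AND NOT a
De Morgan's: NOT(OR of terms) = AND of negations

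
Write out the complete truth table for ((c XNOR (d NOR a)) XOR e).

a | d | e | c | Output
----------------------
0 | 0 | 0 | 0 | 0
0 | 0 | 0 | 1 | 1
0 | 0 | 1 | 0 | 1
0 | 0 | 1 | 1 | 0
0 | 1 | 0 | 0 | 1
0 | 1 | 0 | 1 | 0
0 | 1 | 1 | 0 | 0
0 | 1 | 1 | 1 | 1
1 | 0 | 0 | 0 | 1
1 | 0 | 0 | 1 | 0
1 | 0 | 1 | 0 | 0
1 | 0 | 1 | 1 | 1
1 | 1 | 0 | 0 | 1
1 | 1 | 0 | 1 | 0
1 | 1 | 1 | 0 | 0
1 | 1 | 1 | 1 | 1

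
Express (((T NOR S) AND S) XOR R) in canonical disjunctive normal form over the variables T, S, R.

(NOT T AND NOT S AND R) OR (NOT T AND S AND R) OR (T AND NOT S AND R) OR (T AND S AND R)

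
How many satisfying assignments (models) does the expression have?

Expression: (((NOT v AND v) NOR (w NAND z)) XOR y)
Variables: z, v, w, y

Satisfying assignments: (0,0,0,1), (0,0,1,1), (0,1,0,1), (0,1,1,1), (1,0,0,1), (1,0,1,0), (1,1,0,1), (1,1,1,0)
Count: 8 out of 16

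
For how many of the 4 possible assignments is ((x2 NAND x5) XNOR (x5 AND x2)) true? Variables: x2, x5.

No assignment satisfies the expression.
Count: 0 out of 4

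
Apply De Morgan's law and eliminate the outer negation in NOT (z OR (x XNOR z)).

NOT z AND NOT (x XNOR z)
De Morgan's: NOT(OR of terms) = AND of negations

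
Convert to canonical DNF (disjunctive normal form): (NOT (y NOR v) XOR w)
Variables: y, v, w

(NOT y AND NOT v AND w) OR (NOT y AND v AND NOT w) OR (y AND NOT v AND NOT w) OR (y AND v AND NOT w)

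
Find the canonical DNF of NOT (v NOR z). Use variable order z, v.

(NOT z AND v) OR (z AND NOT v) OR (z AND v)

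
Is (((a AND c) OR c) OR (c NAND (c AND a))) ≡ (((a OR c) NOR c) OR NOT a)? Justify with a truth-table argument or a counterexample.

No. Counterexample: with c=0, a=1, Expression 1 = 1 but Expression 2 = 0.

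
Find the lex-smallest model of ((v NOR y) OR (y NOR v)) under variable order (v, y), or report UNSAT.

v=0, y=0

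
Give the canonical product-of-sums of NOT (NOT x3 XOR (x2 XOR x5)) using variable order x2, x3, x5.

ΠM(0, 3, 5, 6) = (x2 OR x3 OR x5) AND (x2 OR NOT x3 OR NOT x5) AND (NOT x2 OR x3 OR NOT x5) AND (NOT x2 OR NOT x3 OR x5)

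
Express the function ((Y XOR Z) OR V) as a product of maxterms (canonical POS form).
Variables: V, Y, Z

ΠM(0, 3) = (V OR Y OR Z) AND (V OR NOT Y OR NOT Z)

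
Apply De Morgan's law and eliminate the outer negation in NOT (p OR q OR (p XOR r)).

NOT p AND NOT q AND NOT (p XOR r)
De Morgan's: NOT(OR of terms) = AND of negations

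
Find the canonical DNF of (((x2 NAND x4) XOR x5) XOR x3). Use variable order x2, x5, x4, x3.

(NOT x2 AND NOT x5 AND NOT x4 AND NOT x3) OR (NOT x2 AND NOT x5 AND x4 AND NOT x3) OR (NOT x2 AND x5 AND NOT x4 AND x3) OR (NOT x2 AND x5 AND x4 AND x3) OR (x2 AND NOT x5 AND NOT x4 AND NOT x3) OR (x2 AND NOT x5 AND x4 AND x3) OR (x2 AND x5 AND NOT x4 AND x3) OR (x2 AND x5 AND x4 AND NOT x3)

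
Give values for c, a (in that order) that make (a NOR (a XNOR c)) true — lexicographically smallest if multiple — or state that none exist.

c=1, a=0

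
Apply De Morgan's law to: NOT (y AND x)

NOT y OR NOT x
De Morgan's: NOT(AND of terms) = OR of negations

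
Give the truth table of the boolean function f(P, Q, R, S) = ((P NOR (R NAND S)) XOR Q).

P | Q | R | S | Output
----------------------
0 | 0 | 0 | 0 | 0
0 | 0 | 0 | 1 | 0
0 | 0 | 1 | 0 | 0
0 | 0 | 1 | 1 | 1
0 | 1 | 0 | 0 | 1
0 | 1 | 0 | 1 | 1
0 | 1 | 1 | 0 | 1
0 | 1 | 1 | 1 | 0
1 | 0 | 0 | 0 | 0
1 | 0 | 0 | 1 | 0
1 | 0 | 1 | 0 | 0
1 | 0 | 1 | 1 | 0
1 | 1 | 0 | 0 | 1
1 | 1 | 0 | 1 | 1
1 | 1 | 1 | 0 | 1
1 | 1 | 1 | 1 | 1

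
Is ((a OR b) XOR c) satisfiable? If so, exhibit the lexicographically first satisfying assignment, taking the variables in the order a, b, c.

a=0, b=0, c=1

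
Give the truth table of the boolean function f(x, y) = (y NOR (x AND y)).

x | y | Output
--------------
0 | 0 | 1
0 | 1 | 0
1 | 0 | 1
1 | 1 | 0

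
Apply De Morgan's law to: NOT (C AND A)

NOT C OR NOT A
De Morgan's: NOT(AND of terms) = OR of negations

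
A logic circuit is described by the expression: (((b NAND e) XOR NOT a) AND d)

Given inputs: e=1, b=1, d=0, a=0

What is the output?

Substituting: (((1 NAND 1) XOR NOT 0) AND 0)
= 0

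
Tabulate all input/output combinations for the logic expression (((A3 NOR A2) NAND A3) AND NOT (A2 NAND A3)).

A3 | A2 | Output
----------------
0 | 0 | 0
0 | 1 | 0
1 | 0 | 0
1 | 1 | 1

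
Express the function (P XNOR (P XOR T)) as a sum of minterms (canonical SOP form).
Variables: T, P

Σm(0, 1) = (NOT T AND NOT P) OR (NOT T AND P)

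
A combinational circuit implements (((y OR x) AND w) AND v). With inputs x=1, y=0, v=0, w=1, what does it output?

Substituting: (((0 OR 1) AND 1) AND 0)
= 0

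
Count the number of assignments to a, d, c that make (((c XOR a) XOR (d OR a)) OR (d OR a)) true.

Satisfying assignments: (0,0,1), (0,1,0), (0,1,1), (1,0,0), (1,0,1), (1,1,0), (1,1,1)
Count: 7 out of 8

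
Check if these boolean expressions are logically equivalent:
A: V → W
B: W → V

No, Converse is not equivalent to original (counterexample: W=0, V=1)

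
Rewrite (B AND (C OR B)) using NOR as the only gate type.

((B NOR B) NOR (((C NOR B) NOR (C NOR B)) NOR ((C NOR B) NOR (C NOR B))))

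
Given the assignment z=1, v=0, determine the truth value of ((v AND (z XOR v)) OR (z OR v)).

Substituting: ((0 AND (1 XOR 0)) OR (1 OR 0))
= 1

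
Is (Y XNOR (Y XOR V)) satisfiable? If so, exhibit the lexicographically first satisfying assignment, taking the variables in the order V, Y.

V=0, Y=0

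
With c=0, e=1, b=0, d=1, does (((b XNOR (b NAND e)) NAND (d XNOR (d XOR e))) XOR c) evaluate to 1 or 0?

Substituting: (((0 XNOR (0 NAND 1)) NAND (1 XNOR (1 XOR 1))) XOR 0)
= 1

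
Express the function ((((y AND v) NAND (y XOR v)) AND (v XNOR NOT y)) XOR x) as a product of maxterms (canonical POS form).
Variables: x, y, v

ΠM(0, 3, 5, 6) = (x OR y OR v) AND (x OR NOT y OR NOT v) AND (NOT x OR y OR NOT v) AND (NOT x OR NOT y OR v)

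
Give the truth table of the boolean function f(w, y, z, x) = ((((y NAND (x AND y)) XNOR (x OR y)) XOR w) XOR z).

w | y | z | x | Output
----------------------
0 | 0 | 0 | 0 | 0
0 | 0 | 0 | 1 | 1
0 | 0 | 1 | 0 | 1
0 | 0 | 1 | 1 | 0
0 | 1 | 0 | 0 | 1
0 | 1 | 0 | 1 | 0
0 | 1 | 1 | 0 | 0
0 | 1 | 1 | 1 | 1
1 | 0 | 0 | 0 | 1
1 | 0 | 0 | 1 | 0
1 | 0 | 1 | 0 | 0
1 | 0 | 1 | 1 | 1
1 | 1 | 0 | 0 | 0
1 | 1 | 0 | 1 | 1
1 | 1 | 1 | 0 | 1
1 | 1 | 1 | 1 | 0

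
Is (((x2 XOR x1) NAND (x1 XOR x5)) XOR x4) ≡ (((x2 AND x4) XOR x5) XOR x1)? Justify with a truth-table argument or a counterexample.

No. Counterexample: with x4=0, x5=0, x2=0, x1=0, Expression 1 = 1 but Expression 2 = 0.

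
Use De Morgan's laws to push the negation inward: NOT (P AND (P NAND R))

NOT P OR NOT (P NAND R)
De Morgan's: NOT(AND of terms) = OR of negations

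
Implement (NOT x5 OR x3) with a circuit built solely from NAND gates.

(((x5 NAND x5) NAND (x5 NAND x5)) NAND (x3 NAND x3))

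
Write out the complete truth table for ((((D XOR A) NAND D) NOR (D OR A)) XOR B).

D | B | A | Output
------------------
0 | 0 | 0 | 0
0 | 0 | 1 | 0
0 | 1 | 0 | 1
0 | 1 | 1 | 1
1 | 0 | 0 | 0
1 | 0 | 1 | 0
1 | 1 | 0 | 1
1 | 1 | 1 | 1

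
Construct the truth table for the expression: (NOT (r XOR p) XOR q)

p | r | q | Output
------------------
0 | 0 | 0 | 1
0 | 0 | 1 | 0
0 | 1 | 0 | 0
0 | 1 | 1 | 1
1 | 0 | 0 | 0
1 | 0 | 1 | 1
1 | 1 | 0 | 1
1 | 1 | 1 | 0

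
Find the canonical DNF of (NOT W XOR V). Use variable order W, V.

(NOT W AND NOT V) OR (W AND V)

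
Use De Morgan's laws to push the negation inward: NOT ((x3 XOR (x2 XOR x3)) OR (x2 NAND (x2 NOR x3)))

NOT (x3 XOR (x2 XOR x3)) AND NOT (x2 NAND (x2 NOR x3))
De Morgan's: NOT(OR of terms) = AND of negations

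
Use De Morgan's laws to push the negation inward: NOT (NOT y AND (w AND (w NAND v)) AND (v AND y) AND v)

y OR NOT (w AND (w NAND v)) OR NOT (v AND y) OR NOT v
De Morgan's: NOT(AND of terms) = OR of negations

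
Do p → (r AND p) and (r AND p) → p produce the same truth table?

No, Converse is not equivalent to original (counterexample: q=0, r=0, p=1)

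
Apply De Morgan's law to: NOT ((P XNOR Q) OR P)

NOT (P XNOR Q) AND NOT P
De Morgan's: NOT(OR of terms) = AND of negations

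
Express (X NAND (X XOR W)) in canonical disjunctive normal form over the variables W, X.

(NOT W AND NOT X) OR (W AND NOT X) OR (W AND X)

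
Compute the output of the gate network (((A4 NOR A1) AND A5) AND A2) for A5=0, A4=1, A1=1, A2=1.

Substituting: (((1 NOR 1) AND 0) AND 1)
= 0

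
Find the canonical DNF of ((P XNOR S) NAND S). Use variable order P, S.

(NOT P AND NOT S) OR (NOT P AND S) OR (P AND NOT S)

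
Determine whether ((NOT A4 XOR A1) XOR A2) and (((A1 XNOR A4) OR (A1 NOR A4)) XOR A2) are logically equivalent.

Yes, they are equivalent — the two output columns agree on all 8 assignments:
A1 | A2 | A4 | Expression 1 | Expression 2
------------------------------------------
0 | 0 | 0 | 1 | 1
0 | 0 | 1 | 0 | 0
0 | 1 | 0 | 0 | 0
0 | 1 | 1 | 1 | 1
1 | 0 | 0 | 0 | 0
1 | 0 | 1 | 1 | 1
1 | 1 | 0 | 1 | 1
1 | 1 | 1 | 0 | 0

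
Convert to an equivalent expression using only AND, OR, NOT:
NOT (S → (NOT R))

S AND R
(Negated implication: NOT(A → B) = A AND NOT B)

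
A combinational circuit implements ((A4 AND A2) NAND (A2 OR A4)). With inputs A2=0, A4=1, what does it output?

Substituting: ((1 AND 0) NAND (0 OR 1))
= 1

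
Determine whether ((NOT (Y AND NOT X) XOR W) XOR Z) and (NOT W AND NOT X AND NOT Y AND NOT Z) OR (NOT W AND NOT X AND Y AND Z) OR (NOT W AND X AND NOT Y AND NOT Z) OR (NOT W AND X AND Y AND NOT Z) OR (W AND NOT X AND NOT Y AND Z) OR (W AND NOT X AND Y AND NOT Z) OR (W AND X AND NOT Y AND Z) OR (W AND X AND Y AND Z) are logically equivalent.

Yes, they are equivalent — the two output columns agree on all 16 assignments:
W | X | Y | Z | Expression 1 | Expression 2
-------------------------------------------
0 | 0 | 0 | 0 | 1 | 1
0 | 0 | 0 | 1 | 0 | 0
0 | 0 | 1 | 0 | 0 | 0
0 | 0 | 1 | 1 | 1 | 1
0 | 1 | 0 | 0 | 1 | 1
0 | 1 | 0 | 1 | 0 | 0
0 | 1 | 1 | 0 | 1 | 1
0 | 1 | 1 | 1 | 0 | 0
1 | 0 | 0 | 0 | 0 | 0
1 | 0 | 0 | 1 | 1 | 1
1 | 0 | 1 | 0 | 1 | 1
1 | 0 | 1 | 1 | 0 | 0
1 | 1 | 0 | 0 | 0 | 0
1 | 1 | 0 | 1 | 1 | 1
1 | 1 | 1 | 0 | 0 | 0
1 | 1 | 1 | 1 | 1 | 1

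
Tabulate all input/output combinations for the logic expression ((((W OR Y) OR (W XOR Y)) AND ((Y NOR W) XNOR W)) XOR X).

Y | X | W | Output
------------------
0 | 0 | 0 | 0
0 | 0 | 1 | 0
0 | 1 | 0 | 1
0 | 1 | 1 | 1
1 | 0 | 0 | 1
1 | 0 | 1 | 0
1 | 1 | 0 | 0
1 | 1 | 1 | 1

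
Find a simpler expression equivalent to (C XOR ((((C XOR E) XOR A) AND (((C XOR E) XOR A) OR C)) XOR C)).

By XOR self-cancellation ((E XOR v) XOR v = E) then absorption (E AND (E OR v) = E):
= ((C XOR E) XOR A)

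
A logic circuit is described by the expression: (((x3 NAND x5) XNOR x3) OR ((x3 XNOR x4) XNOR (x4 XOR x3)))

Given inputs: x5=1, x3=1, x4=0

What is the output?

Substituting: (((1 NAND 1) XNOR 1) OR ((1 XNOR 0) XNOR (0 XOR 1)))
= 0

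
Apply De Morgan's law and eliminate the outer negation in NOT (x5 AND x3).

NOT x5 OR NOT x3
De Morgan's: NOT(AND of terms) = OR of negations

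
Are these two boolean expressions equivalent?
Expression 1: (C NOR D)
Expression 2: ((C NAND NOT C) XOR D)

No. Counterexample: with D=0, C=1, Expression 1 = 0 but Expression 2 = 1.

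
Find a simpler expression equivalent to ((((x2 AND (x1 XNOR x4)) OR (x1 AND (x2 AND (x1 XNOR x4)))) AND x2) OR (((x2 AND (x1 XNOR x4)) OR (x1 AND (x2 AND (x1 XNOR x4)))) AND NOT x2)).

By distribution ((E AND v) OR (E AND NOT v) = E) then absorption (E OR (E AND v) = E):
= (x2 AND (x1 XNOR x4))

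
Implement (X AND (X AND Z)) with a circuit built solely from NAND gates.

((X NAND ((X NAND Z) NAND (X NAND Z))) NAND (X NAND ((X NAND Z) NAND (X NAND Z))))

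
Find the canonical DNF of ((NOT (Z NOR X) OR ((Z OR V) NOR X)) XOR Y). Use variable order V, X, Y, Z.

(NOT V AND NOT X AND NOT Y AND NOT Z) OR (NOT V AND NOT X AND NOT Y AND Z) OR (NOT V AND X AND NOT Y AND NOT Z) OR (NOT V AND X AND NOT Y AND Z) OR (V AND NOT X AND NOT Y AND Z) OR (V AND NOT X AND Y AND NOT Z) OR (V AND X AND NOT Y AND NOT Z) OR (V AND X AND NOT Y AND Z)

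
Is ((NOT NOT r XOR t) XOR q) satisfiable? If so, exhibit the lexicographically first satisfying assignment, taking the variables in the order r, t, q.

r=0, t=0, q=1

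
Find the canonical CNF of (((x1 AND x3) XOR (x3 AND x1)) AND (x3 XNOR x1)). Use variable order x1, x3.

(x1 OR x3) AND (x1 OR NOT x3) AND (NOT x1 OR x3) AND (NOT x1 OR NOT x3)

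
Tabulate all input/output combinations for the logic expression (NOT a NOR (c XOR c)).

c | a | Output
--------------
0 | 0 | 0
0 | 1 | 1
1 | 0 | 0
1 | 1 | 1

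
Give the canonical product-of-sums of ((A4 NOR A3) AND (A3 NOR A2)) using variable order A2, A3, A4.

ΠM(1, 2, 3, 4, 5, 6, 7) = (A2 OR A3 OR NOT A4) AND (A2 OR NOT A3 OR A4) AND (A2 OR NOT A3 OR NOT A4) AND (NOT A2 OR A3 OR A4) AND (NOT A2 OR A3 OR NOT A4) AND (NOT A2 OR NOT A3 OR A4) AND (NOT A2 OR NOT A3 OR NOT A4)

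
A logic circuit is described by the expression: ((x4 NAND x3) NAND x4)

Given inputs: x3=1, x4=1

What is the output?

Substituting: ((1 NAND 1) NAND 1)
= 1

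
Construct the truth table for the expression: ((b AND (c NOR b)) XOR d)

d | c | b | Output
------------------
0 | 0 | 0 | 0
0 | 0 | 1 | 0
0 | 1 | 0 | 0
0 | 1 | 1 | 0
1 | 0 | 0 | 1
1 | 0 | 1 | 1
1 | 1 | 0 | 1
1 | 1 | 1 | 1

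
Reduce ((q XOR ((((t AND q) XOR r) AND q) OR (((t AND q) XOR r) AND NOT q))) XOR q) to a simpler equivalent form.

By XOR self-cancellation ((E XOR v) XOR v = E) then distribution ((E AND v) OR (E AND NOT v) = E):
= ((t AND q) XOR r)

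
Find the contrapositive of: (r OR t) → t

Contrapositive: NOT t → NOT (r OR t)
Note: A statement and its contrapositive are logically equivalent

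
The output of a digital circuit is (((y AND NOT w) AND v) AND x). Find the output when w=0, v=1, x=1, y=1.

Substituting: (((1 AND NOT 0) AND 1) AND 1)
= 1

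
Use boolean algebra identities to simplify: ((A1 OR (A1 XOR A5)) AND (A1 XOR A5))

By absorption (E AND (E OR v) = E):
= (A1 XOR A5)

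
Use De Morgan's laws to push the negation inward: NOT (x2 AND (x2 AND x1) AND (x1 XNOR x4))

NOT x2 OR NOT (x2 AND x1) OR NOT (x1 XNOR x4)
De Morgan's: NOT(AND of terms) = OR of negations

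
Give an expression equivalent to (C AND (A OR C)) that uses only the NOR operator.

((C NOR C) NOR (((A NOR C) NOR (A NOR C)) NOR ((A NOR C) NOR (A NOR C))))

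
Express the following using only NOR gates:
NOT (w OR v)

(((w NOR v) NOR (w NOR v)) NOR ((w NOR v) NOR (w NOR v)))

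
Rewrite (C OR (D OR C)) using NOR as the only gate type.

((C NOR ((D NOR C) NOR (D NOR C))) NOR (C NOR ((D NOR C) NOR (D NOR C))))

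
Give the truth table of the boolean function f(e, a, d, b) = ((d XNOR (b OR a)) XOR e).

e | a | d | b | Output
----------------------
0 | 0 | 0 | 0 | 1
0 | 0 | 0 | 1 | 0
0 | 0 | 1 | 0 | 0
0 | 0 | 1 | 1 | 1
0 | 1 | 0 | 0 | 0
0 | 1 | 0 | 1 | 0
0 | 1 | 1 | 0 | 1
0 | 1 | 1 | 1 | 1
1 | 0 | 0 | 0 | 0
1 | 0 | 0 | 1 | 1
1 | 0 | 1 | 0 | 1
1 | 0 | 1 | 1 | 0
1 | 1 | 0 | 0 | 1
1 | 1 | 0 | 1 | 1
1 | 1 | 1 | 0 | 0
1 | 1 | 1 | 1 | 0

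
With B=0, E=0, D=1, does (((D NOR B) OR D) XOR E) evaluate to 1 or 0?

Substituting: (((1 NOR 0) OR 1) XOR 0)
= 1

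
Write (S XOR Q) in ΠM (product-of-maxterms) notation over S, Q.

ΠM(0, 3) = (S OR Q) AND (NOT S OR NOT Q)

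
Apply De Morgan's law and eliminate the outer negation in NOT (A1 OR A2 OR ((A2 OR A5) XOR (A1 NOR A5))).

NOT A1 AND NOT A2 AND NOT ((A2 OR A5) XOR (A1 NOR A5))
De Morgan's: NOT(OR of terms) = AND of negations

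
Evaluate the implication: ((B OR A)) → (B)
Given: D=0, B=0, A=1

Antecedent ((B OR A)) = 1; consequent (B) = 0.
1 → 0 = 0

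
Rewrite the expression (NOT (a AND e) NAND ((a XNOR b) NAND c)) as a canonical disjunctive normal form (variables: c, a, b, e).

(NOT c AND a AND NOT b AND e) OR (NOT c AND a AND b AND e) OR (c AND NOT a AND NOT b AND NOT e) OR (c AND NOT a AND NOT b AND e) OR (c AND a AND NOT b AND e) OR (c AND a AND b AND NOT e) OR (c AND a AND b AND e)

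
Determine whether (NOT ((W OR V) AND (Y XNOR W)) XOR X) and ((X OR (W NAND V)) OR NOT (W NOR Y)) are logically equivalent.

No. Counterexample: with Y=0, V=0, X=1, W=0, Expression 1 = 0 but Expression 2 = 1.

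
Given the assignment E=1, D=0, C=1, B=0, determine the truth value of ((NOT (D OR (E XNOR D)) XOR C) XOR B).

Substituting: ((NOT (0 OR (1 XNOR 0)) XOR 1) XOR 0)
= 0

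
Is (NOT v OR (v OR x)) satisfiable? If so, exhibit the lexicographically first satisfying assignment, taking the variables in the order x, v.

x=0, v=0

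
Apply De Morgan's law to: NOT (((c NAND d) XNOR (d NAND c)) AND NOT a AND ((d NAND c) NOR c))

NOT ((c NAND d) XNOR (d NAND c)) OR a OR NOT ((d NAND c) NOR c)
De Morgan's: NOT(AND of terms) = OR of negations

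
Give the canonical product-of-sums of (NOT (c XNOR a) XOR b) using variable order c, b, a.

ΠM(0, 3, 5, 6) = (c OR b OR a) AND (c OR NOT b OR NOT a) AND (NOT c OR b OR NOT a) AND (NOT c OR NOT b OR a)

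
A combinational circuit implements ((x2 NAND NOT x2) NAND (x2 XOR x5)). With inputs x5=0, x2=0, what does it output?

Substituting: ((0 NAND NOT 0) NAND (0 XOR 0))
= 1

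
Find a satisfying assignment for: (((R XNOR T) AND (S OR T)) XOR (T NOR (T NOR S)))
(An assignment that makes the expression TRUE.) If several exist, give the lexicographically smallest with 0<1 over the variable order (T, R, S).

T=0, R=1, S=1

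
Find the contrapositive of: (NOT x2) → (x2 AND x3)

Contrapositive: NOT (x2 AND x3) → x2
Note: A statement and its contrapositive are logically equivalent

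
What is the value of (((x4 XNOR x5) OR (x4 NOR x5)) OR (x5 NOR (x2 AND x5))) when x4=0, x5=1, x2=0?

Substituting: (((0 XNOR 1) OR (0 NOR 1)) OR (1 NOR (0 AND 1)))
= 0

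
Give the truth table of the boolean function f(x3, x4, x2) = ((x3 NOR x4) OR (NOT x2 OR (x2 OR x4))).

x3 | x4 | x2 | Output
---------------------
0 | 0 | 0 | 1
0 | 0 | 1 | 1
0 | 1 | 0 | 1
0 | 1 | 1 | 1
1 | 0 | 0 | 1
1 | 0 | 1 | 1
1 | 1 | 0 | 1
1 | 1 | 1 | 1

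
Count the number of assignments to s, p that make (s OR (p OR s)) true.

Satisfying assignments: (0,1), (1,0), (1,1)
Count: 3 out of 4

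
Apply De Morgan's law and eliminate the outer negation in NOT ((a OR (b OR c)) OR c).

NOT (a OR (b OR c)) AND NOT c
De Morgan's: NOT(OR of terms) = AND of negations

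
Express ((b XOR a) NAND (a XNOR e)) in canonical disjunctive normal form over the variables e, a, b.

(NOT e AND NOT a AND NOT b) OR (NOT e AND a AND NOT b) OR (NOT e AND a AND b) OR (e AND NOT a AND NOT b) OR (e AND NOT a AND b) OR (e AND a AND b)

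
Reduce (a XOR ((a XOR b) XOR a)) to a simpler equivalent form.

By XOR self-cancellation ((E XOR v) XOR v = E):
= (a XOR b)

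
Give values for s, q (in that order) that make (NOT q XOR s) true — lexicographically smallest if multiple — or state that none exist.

s=0, q=0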